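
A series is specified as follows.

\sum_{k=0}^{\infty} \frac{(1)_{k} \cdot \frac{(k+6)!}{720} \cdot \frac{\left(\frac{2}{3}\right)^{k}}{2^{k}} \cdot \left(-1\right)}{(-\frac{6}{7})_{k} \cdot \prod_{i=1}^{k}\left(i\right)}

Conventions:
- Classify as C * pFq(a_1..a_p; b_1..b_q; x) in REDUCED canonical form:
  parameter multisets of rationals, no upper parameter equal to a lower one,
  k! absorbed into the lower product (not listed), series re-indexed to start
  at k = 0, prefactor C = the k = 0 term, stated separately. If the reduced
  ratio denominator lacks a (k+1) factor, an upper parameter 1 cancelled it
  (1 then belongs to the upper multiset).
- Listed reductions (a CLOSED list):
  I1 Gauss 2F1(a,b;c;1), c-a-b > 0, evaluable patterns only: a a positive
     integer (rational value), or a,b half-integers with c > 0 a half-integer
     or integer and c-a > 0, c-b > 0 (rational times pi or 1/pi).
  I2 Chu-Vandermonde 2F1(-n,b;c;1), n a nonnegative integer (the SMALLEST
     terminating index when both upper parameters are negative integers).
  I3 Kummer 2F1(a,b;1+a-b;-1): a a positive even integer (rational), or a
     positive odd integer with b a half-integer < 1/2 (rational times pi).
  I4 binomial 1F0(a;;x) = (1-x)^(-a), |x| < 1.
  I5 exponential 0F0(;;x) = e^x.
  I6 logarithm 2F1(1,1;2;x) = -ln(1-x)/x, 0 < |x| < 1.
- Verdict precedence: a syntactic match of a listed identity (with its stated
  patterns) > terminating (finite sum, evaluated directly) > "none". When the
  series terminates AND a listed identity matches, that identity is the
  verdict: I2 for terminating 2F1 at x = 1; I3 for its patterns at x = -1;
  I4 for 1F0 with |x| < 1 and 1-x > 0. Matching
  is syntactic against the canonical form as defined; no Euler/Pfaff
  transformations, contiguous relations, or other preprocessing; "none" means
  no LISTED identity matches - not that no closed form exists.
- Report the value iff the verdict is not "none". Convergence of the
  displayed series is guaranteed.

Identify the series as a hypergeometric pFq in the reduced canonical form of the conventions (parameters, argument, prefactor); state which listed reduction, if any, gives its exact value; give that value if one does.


With C = -1: the canonical form is 2F1(1, 7; -\frac{6}{7}; \frac{1}{3}). Verdict: none. No listed pattern accepts 2F1(1, 7; -\frac{6}{7}; \frac{1}{3}).

Structural cue: x = \frac{1}{3} and the two k-th powers (prefactor -1) combine into one argument.
Ratio: r(k) = \frac{1}{3} * (k+1) (k+7) / [(k-\frac{6}{7}) (k+1)] - rational in k. x = \frac{1}{3}; t_0 = -1; negate the roots.


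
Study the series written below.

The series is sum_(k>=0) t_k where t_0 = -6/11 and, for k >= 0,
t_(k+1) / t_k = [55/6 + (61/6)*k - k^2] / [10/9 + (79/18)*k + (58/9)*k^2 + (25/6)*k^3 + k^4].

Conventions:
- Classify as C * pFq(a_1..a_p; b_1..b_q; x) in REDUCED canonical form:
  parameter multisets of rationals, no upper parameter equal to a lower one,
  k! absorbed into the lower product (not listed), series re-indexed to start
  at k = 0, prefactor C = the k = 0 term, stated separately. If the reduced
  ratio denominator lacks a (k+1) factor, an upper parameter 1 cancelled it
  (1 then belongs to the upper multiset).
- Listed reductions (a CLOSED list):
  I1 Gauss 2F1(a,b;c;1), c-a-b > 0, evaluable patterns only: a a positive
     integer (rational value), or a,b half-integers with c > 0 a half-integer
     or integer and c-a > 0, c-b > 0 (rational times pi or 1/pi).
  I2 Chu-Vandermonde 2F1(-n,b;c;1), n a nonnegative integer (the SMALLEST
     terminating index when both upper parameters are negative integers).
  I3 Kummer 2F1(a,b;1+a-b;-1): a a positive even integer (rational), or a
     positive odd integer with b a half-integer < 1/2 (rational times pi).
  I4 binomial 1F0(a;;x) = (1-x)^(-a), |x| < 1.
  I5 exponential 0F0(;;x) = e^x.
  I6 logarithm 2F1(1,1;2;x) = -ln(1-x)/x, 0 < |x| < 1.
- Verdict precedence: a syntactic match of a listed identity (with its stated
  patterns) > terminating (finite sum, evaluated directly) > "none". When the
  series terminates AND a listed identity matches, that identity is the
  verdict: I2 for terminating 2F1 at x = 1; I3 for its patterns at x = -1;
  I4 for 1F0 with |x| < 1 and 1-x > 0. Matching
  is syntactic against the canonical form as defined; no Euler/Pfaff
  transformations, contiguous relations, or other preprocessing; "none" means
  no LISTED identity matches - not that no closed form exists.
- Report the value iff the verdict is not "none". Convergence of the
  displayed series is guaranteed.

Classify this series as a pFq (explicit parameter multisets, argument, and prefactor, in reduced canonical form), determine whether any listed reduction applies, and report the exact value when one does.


x = -1 here; the reduced form reads 1F2, upper {-11}, lower {1, 4/3}, C = -6/11. Verdict: terminating - upper -11 stops the sum at k = 11; the 12 terms are added exactly. Exact value: -29437843647294055041/2562218051993600000.

Key observation: t_0 being -6/11, the parameter 5/6 appears in both the upper and lower lists and cancels.
Step ratio: r(k) = (-1) * (k-11) / [(k+1) (k+4/3) (k+1)] - poly over poly, x = (-1) from leading terms; C = -6/11 at k = 0.


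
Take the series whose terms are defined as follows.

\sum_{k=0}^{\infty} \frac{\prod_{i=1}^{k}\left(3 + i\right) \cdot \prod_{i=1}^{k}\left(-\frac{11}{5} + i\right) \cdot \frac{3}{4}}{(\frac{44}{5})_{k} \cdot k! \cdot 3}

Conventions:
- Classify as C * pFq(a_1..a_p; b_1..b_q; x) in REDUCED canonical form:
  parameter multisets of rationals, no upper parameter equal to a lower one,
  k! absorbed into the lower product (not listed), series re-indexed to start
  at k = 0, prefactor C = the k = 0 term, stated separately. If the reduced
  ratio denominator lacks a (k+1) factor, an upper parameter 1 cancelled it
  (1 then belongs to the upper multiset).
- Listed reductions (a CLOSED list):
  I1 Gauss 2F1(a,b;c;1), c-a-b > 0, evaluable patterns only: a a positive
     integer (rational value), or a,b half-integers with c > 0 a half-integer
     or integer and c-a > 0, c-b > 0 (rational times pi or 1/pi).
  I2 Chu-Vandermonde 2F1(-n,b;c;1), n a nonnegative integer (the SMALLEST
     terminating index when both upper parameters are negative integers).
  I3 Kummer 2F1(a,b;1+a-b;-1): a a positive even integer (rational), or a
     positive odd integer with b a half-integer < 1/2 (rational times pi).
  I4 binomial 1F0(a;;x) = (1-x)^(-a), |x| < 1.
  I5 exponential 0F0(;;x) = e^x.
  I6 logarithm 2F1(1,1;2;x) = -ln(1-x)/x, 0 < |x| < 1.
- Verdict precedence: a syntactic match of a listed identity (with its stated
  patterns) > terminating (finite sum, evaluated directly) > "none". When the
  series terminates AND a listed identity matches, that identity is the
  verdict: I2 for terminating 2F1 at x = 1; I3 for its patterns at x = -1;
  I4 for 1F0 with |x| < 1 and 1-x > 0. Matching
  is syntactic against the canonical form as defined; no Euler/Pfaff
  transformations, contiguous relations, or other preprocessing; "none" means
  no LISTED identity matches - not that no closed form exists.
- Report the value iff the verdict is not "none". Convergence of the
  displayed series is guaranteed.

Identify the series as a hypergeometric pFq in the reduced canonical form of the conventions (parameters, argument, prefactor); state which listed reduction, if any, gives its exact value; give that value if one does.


With C = \frac{1}{4}: the canonical form is 2F1(-\frac{6}{5}, 4; \frac{44}{5}; 1). Verdict: Gauss (I1, integer-parameter pattern) applies (x = 1: the Gamma ratio telescopes since c-a-b = 6 > 0 and a = 4 in Z>0). Exact value: \frac{6409}{52500}.

Key observation: t_0 = \frac{1}{4} here, and the running product (C = 1/4) telescopes to a rising factorial.
Step ratio: r(k) = 1 * (k-\frac{6}{5}) (k+4) / [(k+\frac{44}{5}) (k+1)] - rational; roots negated = parameters, x = 1, C = \frac{1}{4}.


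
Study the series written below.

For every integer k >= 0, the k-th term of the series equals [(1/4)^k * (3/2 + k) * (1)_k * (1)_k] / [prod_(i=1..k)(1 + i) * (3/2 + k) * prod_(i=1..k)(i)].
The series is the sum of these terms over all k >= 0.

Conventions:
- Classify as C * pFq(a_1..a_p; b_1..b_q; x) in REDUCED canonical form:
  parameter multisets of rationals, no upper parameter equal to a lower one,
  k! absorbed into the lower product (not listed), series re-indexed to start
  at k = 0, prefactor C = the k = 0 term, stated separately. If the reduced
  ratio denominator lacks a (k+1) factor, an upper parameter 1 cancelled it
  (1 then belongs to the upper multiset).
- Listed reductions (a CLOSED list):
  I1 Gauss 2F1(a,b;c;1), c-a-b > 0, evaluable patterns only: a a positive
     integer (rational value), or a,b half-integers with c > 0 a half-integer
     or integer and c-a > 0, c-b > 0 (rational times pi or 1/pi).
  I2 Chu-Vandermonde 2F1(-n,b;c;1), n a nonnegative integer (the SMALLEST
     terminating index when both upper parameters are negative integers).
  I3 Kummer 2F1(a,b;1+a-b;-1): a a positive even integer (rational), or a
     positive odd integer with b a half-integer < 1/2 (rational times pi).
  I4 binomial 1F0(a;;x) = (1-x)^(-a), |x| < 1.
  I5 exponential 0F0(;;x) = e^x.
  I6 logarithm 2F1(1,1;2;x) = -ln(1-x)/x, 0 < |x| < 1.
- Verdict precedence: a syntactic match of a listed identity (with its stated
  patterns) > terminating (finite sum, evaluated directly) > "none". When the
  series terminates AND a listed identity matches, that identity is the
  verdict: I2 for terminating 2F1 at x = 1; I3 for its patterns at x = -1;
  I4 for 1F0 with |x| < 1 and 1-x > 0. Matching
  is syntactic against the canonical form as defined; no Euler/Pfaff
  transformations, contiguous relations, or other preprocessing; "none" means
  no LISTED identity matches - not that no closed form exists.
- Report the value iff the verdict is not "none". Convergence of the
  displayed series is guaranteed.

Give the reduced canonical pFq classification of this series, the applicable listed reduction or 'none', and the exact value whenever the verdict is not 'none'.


Classification (C = 1): 2F1 with upper {1, 1}, lower {2}, argument x = 1/4. Verdict: this is logarithm (I6) (the logarithm: parameters (1,1;2), x = 1/4). Hence: (-4) * ln(3/4).

Structural cue: from the first term 1: the product of the first k integers (prefactor 1) is k!.
Step ratio: r(k) = (1/4) * (k+1) (k+1) / [(k+2) (k+1)] - rational in k. x = (1/4); t_0 = 1; negate the roots.


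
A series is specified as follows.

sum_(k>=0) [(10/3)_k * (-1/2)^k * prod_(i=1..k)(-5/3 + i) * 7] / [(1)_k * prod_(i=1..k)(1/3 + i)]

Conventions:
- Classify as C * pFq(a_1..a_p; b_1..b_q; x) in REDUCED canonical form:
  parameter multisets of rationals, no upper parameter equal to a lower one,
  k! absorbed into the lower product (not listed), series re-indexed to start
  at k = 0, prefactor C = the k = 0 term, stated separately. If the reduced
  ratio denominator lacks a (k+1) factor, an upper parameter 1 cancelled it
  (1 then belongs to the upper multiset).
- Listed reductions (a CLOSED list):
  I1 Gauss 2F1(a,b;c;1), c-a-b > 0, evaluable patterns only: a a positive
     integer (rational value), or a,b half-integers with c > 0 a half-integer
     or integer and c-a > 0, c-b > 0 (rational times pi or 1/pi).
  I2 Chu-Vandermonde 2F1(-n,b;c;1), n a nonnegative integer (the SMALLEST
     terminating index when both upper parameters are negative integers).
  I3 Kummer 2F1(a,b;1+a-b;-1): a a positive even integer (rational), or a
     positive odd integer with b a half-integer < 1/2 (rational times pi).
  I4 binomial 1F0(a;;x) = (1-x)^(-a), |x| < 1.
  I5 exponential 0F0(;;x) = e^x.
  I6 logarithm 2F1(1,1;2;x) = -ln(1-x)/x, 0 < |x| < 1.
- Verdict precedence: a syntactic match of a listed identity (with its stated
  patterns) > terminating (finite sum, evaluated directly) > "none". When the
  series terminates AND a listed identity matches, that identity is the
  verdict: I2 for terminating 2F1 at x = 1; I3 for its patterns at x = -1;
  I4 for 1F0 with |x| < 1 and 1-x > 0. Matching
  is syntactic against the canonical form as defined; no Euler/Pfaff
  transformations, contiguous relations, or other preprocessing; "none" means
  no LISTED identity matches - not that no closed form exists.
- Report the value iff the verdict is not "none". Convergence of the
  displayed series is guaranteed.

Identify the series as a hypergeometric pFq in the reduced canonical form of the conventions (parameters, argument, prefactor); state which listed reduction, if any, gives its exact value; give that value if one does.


With C = 7: the canonical form is 2F1(-2/3, 10/3; 4/3; -1/2). Verdict: none. Every listed pattern misses the 2F1 form at -1/2, upper {-2/3, 10/3}.

Key step: t_0 = 7 here, and the running product (prefactor 7) telescopes to a rising factorial.
Ratio: r(k) = (-1/2) * (k-2/3) (k+10/3) / [(k+4/3) (k+1)] - rational in k. x = (-1/2); t_0 = 7; negate the roots.


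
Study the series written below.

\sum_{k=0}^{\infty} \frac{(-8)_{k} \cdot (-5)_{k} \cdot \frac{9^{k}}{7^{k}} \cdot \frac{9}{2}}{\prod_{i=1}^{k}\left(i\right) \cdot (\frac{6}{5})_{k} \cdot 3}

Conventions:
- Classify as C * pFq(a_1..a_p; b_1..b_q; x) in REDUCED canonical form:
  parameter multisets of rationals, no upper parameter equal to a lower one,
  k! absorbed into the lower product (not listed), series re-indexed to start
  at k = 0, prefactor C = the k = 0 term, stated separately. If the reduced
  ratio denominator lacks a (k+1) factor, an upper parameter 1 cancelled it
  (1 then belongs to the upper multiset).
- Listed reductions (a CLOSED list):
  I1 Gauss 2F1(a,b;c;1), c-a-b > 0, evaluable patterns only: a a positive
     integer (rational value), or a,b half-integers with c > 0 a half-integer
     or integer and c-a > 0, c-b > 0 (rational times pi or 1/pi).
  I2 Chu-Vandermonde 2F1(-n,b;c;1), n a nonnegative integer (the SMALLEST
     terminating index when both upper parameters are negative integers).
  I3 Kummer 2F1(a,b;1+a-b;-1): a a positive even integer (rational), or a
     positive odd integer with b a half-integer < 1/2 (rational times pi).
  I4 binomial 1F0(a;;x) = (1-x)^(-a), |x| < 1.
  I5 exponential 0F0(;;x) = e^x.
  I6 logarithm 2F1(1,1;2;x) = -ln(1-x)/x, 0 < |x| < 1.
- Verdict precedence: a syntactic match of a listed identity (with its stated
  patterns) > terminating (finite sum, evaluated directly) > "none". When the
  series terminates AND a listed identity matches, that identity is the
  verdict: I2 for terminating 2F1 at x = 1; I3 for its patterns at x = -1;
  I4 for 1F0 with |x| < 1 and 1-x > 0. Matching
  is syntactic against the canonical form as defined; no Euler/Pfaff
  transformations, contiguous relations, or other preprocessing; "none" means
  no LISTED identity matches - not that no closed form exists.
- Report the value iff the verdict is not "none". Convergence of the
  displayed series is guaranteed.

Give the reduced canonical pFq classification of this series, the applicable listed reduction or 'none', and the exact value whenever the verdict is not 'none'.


Reduced: x = \frac{9}{7}, 2F1, upper = {-8, -5}, lower = {\frac{6}{5}}, C = \frac{3}{2}. Verdict: terminating - no listed pattern fits, but -5 in the upper list cuts the series at k = 5; direct evaluation. Hence: \frac{29052938181}{9613604}.

The tell: t_0 = \frac{3}{2} here, and the constant factors (C = 3/2, x = 9/7) combine into one prefactor.
Ratio: r(k) = \frac{9}{7} * (k-8) (k-5) / [(k+\frac{6}{5}) (k+1)] - rational; roots negated = parameters, x = \frac{9}{7}, C = \frac{3}{2}.


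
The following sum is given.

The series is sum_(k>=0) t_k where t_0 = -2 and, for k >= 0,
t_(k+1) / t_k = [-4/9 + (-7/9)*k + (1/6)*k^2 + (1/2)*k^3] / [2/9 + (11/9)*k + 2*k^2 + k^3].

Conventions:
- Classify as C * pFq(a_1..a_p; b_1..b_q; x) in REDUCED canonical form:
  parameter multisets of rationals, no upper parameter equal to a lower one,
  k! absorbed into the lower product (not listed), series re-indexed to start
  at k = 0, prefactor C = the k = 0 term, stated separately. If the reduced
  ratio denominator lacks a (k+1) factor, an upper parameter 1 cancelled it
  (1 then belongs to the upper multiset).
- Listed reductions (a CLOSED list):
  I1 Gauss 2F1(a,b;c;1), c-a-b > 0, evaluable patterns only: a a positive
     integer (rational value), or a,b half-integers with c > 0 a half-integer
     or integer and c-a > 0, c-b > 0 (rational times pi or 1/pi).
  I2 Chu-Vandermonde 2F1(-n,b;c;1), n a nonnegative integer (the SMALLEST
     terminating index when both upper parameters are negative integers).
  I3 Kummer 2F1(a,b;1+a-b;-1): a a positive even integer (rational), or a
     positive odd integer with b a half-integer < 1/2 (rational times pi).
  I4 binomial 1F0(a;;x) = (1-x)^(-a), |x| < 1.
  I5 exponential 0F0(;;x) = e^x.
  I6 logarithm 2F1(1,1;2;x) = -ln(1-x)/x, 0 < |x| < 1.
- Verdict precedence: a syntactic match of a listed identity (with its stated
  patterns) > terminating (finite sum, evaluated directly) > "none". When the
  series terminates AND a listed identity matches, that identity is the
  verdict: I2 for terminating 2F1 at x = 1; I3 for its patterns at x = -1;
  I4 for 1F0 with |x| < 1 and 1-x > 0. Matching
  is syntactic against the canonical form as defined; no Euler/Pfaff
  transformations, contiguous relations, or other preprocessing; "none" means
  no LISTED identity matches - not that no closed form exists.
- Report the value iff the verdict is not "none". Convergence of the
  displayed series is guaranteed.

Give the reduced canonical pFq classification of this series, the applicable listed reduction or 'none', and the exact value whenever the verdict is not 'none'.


The series (x = 1/2) is 2F1: upper {-4/3, 1}, lower {1/3}, prefactor -2. Verdict: none (x = 1/2): each listed identity misses the multisets {-4/3, 1} ; {1/3}.

The tell: from the first term -2: factor the ratio over Q (prefactor -2): negated roots = parameters.
Consecutive-term ratio: r(k) = (1/2) * (k-4/3) (k+1) / [(k+1/3) (k+1)] - poly over poly, x = (1/2) from leading terms; C = -2 at k = 0.


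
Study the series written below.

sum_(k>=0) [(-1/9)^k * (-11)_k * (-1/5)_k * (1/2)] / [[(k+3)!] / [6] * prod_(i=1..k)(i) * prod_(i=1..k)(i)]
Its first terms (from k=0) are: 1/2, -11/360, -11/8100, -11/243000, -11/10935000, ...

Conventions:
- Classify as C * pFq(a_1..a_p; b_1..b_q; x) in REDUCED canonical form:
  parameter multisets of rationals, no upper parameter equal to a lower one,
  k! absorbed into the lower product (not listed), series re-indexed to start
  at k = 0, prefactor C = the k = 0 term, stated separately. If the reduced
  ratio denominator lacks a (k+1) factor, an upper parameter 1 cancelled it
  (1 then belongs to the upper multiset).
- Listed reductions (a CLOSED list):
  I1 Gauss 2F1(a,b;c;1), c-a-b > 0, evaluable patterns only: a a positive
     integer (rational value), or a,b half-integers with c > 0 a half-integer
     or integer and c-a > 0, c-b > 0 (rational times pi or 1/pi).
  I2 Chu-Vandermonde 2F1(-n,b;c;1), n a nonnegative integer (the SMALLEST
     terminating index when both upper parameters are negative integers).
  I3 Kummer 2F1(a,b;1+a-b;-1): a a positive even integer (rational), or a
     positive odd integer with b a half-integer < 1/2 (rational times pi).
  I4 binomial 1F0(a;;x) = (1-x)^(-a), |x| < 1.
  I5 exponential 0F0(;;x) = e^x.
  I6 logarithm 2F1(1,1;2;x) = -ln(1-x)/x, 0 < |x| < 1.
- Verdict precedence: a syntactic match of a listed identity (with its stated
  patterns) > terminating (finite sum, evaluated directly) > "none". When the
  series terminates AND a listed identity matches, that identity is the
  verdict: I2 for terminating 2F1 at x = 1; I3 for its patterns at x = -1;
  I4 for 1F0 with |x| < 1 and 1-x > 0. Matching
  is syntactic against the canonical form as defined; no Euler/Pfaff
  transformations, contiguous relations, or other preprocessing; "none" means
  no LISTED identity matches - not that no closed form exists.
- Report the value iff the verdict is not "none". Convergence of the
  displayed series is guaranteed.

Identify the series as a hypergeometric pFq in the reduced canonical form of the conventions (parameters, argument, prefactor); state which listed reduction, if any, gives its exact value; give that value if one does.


This is 1/2 * 2F2(-11, -1/5; 1, 4; -1/9) in reduced canonical form. Verdict: terminating. (-11)_k vanishes past k = 11, leaving a 12-term sum, computed directly. Its exact value is 715676028406701784745266169/1529091162354164062500000000.

Structural cue: t_0 = 1/2 here, and the denominator's factorial ratio (prefactor 1/2) is a lower Pochhammer.
Term ratio: r(k) = (-1/9) * (k-11) (k-1/5) / [(k+1) (k+4) (k+1)] - poly over poly, x = (-1/9) from leading terms; C = 1/2 at k = 0.


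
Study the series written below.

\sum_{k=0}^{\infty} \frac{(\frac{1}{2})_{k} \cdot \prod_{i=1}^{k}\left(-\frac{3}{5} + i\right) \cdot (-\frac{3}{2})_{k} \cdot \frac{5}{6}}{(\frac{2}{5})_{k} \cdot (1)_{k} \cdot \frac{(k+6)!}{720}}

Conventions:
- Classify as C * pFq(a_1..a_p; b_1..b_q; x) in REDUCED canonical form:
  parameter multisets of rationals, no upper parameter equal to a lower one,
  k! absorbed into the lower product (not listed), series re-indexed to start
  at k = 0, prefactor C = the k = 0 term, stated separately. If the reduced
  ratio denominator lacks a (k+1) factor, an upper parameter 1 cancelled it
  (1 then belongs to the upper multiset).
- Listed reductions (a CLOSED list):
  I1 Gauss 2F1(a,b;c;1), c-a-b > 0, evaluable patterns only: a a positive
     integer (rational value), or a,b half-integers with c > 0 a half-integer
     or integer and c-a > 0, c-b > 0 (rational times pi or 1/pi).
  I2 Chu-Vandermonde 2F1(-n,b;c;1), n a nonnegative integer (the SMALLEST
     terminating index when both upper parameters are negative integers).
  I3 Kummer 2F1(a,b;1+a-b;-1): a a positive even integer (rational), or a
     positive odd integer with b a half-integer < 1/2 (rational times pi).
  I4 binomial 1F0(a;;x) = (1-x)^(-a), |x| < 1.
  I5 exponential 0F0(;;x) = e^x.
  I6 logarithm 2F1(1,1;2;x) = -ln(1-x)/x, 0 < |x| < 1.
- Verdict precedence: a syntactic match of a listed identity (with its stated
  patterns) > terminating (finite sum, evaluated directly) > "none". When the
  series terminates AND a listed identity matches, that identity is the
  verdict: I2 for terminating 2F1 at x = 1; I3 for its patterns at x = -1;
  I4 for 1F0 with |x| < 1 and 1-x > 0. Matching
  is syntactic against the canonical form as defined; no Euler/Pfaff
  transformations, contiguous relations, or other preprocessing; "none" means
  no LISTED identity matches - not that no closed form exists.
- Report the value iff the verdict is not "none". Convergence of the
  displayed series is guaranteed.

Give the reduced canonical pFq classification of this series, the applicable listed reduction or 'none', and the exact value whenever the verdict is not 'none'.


x = 1 here; the reduced form reads 2F1, upper {-\frac{3}{2}, \frac{1}{2}}, lower {7}, C = \frac{5}{6}. Verdict: this is Gauss (I1, half-integer pattern) (x = 1; upper {-\frac{3}{2}, \frac{1}{2}} half-integers, c = 7 in the evaluable pattern). Its exact value is \frac{2097152}{891891} / \pi.

Key step: t_0 = \frac{5}{6} here, and the denominator's factorial ratio (prefactor 5/6) is a lower Pochhammer.
Term ratio: r(k) = 1 * (k-\frac{3}{2}) (k+\frac{1}{2}) / [(k+7) (k+1)] - rational in k. x = 1; t_0 = \frac{5}{6}; negate the roots.


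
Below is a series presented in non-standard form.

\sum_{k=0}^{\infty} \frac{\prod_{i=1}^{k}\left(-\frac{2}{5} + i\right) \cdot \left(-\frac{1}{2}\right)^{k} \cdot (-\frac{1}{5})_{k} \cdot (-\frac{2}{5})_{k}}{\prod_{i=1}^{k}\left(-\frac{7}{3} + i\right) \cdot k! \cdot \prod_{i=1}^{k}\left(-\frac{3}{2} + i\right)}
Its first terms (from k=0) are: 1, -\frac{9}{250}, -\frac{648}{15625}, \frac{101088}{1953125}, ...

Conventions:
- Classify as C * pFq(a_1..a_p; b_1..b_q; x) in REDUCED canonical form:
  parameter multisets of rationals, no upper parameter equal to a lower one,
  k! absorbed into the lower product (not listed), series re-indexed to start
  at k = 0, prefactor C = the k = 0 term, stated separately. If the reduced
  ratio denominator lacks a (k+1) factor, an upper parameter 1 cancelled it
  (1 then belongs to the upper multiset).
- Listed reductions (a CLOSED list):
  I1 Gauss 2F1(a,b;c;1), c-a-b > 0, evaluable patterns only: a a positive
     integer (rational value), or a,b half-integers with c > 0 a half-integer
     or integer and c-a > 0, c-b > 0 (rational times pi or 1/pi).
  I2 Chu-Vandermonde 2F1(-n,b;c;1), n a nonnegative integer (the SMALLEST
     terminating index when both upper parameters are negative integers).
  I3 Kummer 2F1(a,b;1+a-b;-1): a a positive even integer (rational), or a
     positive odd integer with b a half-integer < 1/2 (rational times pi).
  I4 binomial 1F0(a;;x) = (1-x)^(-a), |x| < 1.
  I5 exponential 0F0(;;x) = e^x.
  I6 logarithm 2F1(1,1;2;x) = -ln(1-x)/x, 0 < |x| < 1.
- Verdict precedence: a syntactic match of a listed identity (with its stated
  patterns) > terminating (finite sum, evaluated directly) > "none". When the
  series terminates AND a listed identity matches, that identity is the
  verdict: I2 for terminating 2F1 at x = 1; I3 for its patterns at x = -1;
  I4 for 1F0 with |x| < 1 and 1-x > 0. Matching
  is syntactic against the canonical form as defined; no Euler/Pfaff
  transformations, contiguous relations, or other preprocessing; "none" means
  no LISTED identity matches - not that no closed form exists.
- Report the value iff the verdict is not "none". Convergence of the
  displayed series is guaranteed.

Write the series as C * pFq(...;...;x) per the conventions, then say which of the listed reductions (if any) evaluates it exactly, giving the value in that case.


This is 1 * 3F2(-\frac{2}{5}, -\frac{1}{5}, \frac{3}{5}; -\frac{4}{3}, -\frac{1}{2}; -\frac{1}{2}) in reduced canonical form. Verdict: none. A 3F2 with upper {-\frac{2}{5}, -\frac{1}{5}, \frac{3}{5}} fits none of I1-I6 at x = -\frac{1}{2}; the sum runs forever.

Structural cue: from the first term 1: the lower running product (C = 1) is a rising factorial.
Term ratio: r(k) = -\frac{1}{2} * (k-\frac{2}{5}) (k-\frac{1}{5}) (k+\frac{3}{5}) / [(k-\frac{4}{3}) (k-\frac{1}{2}) (k+1)] - poly over poly, x = -\frac{1}{2} from leading terms; C = 1 at k = 0.


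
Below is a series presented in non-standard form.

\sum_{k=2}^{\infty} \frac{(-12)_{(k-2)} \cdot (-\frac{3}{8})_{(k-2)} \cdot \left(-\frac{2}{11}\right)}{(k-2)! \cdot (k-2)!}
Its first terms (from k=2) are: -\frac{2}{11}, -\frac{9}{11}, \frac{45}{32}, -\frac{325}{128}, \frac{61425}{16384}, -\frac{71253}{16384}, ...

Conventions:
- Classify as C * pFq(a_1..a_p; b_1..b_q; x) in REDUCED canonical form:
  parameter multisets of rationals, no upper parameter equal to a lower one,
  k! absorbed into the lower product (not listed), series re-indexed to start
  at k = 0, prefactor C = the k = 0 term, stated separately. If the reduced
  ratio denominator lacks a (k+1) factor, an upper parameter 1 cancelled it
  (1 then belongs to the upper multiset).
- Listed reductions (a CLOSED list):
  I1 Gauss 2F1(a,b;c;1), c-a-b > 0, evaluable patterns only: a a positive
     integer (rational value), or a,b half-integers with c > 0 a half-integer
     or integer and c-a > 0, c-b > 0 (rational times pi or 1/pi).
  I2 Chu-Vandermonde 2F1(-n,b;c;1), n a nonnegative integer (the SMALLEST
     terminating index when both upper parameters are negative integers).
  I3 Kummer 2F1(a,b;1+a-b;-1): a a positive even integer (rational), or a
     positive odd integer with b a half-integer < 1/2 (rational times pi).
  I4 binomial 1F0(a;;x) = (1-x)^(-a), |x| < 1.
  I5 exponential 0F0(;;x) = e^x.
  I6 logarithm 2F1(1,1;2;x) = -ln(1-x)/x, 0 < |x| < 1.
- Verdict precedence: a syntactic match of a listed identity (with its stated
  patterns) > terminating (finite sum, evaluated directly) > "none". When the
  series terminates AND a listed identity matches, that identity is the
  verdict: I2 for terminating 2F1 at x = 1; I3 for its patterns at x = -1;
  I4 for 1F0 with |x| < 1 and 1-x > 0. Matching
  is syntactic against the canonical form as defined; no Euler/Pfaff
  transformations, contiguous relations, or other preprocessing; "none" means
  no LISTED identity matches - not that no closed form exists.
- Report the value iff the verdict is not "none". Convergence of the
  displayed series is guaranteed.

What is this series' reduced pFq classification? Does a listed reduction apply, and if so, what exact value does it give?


Classification (C = -\frac{2}{11}): 2F1 with upper {-12, -\frac{3}{8}}, lower {1}, argument x = 1. Verdict (x = 1): Vandermonde's identity (I2) applies (terminating 2F1 at x = 1 with n = 12, b = -3/8, c = 1). Sum: -\frac{18660779910045}{35184372088832}.

The tell: from the first term -\frac{2}{11}: the denominator's factorial ratio (C = -2/11) is a lower Pochhammer.
Ratio: r(k) = 1 * (k-12) (k-\frac{3}{8}) / [(k+1) (k+1)] ; factor over Q: parameters, x = 1, and C = -\frac{2}{11}.


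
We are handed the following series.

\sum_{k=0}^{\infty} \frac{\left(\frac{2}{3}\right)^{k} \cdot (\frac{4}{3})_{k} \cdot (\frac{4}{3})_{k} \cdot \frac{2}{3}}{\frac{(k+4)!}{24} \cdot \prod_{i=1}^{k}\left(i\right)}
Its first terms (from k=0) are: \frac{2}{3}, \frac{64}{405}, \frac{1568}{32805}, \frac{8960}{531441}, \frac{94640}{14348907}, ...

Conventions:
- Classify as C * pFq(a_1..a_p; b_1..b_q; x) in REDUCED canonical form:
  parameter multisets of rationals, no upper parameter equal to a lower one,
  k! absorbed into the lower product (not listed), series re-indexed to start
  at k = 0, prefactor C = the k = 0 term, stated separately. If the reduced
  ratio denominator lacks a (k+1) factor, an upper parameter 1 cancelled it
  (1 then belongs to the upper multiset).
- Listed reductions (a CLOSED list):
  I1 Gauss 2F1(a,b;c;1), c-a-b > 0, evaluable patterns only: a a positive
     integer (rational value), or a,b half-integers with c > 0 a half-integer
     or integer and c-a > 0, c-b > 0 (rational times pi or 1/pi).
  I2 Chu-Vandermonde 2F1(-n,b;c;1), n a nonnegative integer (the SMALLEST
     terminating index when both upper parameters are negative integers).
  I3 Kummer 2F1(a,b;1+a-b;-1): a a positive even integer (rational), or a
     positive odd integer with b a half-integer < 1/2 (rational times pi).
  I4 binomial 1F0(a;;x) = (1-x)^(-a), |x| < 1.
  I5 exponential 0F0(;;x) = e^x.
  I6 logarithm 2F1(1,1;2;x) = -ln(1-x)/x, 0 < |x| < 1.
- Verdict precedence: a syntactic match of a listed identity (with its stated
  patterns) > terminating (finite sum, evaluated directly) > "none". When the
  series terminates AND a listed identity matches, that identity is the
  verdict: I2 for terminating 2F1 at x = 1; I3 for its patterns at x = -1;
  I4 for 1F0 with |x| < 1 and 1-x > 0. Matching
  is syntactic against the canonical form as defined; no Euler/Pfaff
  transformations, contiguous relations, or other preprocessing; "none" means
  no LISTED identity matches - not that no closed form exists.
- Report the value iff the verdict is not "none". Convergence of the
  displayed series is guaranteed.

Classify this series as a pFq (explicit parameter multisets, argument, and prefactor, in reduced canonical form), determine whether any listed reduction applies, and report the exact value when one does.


x = \frac{2}{3} here; the reduced form reads 2F1, upper {\frac{4}{3}, \frac{4}{3}}, lower {5}, C = \frac{2}{3}. Verdict: none (x = \frac{2}{3}): each listed identity misses the multisets {\frac{4}{3}, \frac{4}{3}} ; {5}.

The tell: with t_0 = \frac{2}{3}, the product of the first k integers (C = 2/3) is k!.
Consecutive-term ratio: r(k) = \frac{2}{3} * (k+\frac{4}{3}) (k+\frac{4}{3}) / [(k+5) (k+1)] - rational in k. x = \frac{2}{3}; t_0 = \frac{2}{3}; negate the roots.


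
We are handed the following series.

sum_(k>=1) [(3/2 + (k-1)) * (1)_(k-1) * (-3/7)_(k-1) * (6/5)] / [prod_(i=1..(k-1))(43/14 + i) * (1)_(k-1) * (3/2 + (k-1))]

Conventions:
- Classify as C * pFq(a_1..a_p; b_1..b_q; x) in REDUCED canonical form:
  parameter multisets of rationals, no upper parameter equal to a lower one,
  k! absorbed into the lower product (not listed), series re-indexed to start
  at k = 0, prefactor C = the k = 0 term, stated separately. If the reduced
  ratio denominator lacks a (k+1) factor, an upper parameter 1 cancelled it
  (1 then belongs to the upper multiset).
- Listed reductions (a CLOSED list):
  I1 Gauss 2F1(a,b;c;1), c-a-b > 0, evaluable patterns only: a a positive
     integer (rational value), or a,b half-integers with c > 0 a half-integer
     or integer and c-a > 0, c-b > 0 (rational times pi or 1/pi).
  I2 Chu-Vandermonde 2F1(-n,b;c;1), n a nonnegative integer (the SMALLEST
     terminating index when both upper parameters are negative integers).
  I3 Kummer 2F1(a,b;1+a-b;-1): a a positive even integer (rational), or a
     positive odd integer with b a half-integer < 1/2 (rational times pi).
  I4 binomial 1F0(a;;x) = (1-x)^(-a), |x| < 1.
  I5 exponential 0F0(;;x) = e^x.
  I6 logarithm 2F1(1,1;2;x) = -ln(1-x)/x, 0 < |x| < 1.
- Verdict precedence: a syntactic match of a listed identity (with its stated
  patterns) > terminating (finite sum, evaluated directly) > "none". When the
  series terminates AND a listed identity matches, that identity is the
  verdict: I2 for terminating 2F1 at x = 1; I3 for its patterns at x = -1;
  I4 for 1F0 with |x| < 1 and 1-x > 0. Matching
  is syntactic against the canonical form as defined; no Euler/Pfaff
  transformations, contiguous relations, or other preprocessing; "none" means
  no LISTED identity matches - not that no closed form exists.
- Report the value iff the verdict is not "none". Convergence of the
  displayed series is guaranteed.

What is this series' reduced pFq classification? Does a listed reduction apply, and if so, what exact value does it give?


This is 6/5 * 2F1(-3/7, 1; 57/14; 1) in reduced canonical form. Verdict at x = 1: Gauss's theorem (I1) matches (x = 1: the Gamma ratio telescopes since c-a-b = 7/2 > 0 and a = 1 in Z>0). Its exact value is 258/245.

The tell: t_0 being 6/5, the lower running product (C = 6/5) is a rising factorial.
Adjacent-term ratio: r(k) = 1 * (k-3/7) (k+1) / [(k+57/14) (k+1)] - poly over poly, x = 1 from leading terms; C = 6/5 at k = 0.


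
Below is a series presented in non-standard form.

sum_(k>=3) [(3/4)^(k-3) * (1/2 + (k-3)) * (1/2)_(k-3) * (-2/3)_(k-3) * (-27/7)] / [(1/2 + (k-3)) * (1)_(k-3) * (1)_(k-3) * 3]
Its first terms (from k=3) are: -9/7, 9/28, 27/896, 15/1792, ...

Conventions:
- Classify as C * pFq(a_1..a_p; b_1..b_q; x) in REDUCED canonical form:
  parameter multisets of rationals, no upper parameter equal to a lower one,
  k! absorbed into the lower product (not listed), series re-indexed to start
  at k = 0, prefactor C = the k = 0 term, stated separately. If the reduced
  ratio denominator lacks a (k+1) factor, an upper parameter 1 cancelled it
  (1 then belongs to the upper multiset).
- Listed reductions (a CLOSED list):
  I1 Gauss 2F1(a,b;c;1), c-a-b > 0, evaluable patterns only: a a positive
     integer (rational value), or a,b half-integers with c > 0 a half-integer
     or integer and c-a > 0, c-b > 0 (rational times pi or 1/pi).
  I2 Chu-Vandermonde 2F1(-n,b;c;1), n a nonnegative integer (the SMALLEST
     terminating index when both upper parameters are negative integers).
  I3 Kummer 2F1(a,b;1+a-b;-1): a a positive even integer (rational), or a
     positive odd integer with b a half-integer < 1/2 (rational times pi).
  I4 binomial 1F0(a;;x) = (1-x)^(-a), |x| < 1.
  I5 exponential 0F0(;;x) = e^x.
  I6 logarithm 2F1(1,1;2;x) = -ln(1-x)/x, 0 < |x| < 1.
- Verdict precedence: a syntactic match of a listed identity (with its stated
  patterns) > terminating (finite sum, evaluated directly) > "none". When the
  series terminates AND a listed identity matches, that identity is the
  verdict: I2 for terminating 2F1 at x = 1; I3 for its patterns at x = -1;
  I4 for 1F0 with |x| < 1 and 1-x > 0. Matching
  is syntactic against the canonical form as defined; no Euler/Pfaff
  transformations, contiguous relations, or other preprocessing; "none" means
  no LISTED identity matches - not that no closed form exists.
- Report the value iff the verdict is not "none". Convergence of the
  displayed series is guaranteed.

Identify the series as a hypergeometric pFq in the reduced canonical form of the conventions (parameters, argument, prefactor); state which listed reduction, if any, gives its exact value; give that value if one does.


Classification (C = -9/7): 2F1 with upper {-2/3, 1/2}, lower {1}, argument x = 3/4. Verdict: none. A 2F1 with upper {-2/3, 1/2} fits none of I1-I6 at x = 3/4; the sum runs forever.

Structural cue: t_0 being -9/7, the constant factors (C = -9/7) combine into one prefactor.
Step ratio: r(k) = (3/4) * (k-2/3) (k+1/2) / [(k+1) (k+1)] - rational in k, leading ratio (3/4); with t_0 = -9/7, classification follows.


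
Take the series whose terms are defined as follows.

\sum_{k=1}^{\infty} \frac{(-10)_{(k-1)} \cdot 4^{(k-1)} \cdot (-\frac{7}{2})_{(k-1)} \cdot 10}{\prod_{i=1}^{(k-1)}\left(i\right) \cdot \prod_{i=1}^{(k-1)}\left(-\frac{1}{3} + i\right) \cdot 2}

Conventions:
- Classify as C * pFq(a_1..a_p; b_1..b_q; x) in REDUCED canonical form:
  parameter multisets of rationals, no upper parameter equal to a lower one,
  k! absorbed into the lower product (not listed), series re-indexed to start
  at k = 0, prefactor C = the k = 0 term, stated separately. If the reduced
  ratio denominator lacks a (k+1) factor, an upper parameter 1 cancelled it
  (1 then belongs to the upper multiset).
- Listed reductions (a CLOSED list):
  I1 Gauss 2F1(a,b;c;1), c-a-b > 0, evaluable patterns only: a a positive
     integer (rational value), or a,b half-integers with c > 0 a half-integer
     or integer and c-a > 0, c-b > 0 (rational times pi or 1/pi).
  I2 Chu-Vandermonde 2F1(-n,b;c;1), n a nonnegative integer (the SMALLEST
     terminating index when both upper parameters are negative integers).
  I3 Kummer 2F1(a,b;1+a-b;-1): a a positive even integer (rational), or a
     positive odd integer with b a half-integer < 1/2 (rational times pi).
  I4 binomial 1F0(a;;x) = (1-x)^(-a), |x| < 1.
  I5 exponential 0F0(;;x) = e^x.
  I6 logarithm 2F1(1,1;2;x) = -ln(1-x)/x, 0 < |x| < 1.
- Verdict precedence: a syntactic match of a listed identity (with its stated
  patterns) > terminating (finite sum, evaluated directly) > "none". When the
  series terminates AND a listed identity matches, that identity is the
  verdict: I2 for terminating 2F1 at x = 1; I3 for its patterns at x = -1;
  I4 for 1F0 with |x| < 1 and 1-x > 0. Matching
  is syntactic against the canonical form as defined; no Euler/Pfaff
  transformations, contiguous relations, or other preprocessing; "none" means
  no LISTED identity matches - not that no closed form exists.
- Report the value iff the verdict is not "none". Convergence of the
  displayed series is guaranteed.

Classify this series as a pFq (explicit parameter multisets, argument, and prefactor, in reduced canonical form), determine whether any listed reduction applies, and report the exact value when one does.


Reduced: x = 4, 2F1, upper = {-10, -\frac{7}{2}}, lower = {\frac{2}{3}}, C = 5. Verdict: terminating. (-10)_k vanishes past k = 10, leaving a 11-term sum, computed directly. Its exact value is \frac{513561600065}{1621477}.

Key step: t_0 = 5 here, and the lower running product (C = 5, x = 4) is a rising factorial.
Term ratio: r(k) = 4 * (k-10) (k-\frac{7}{2}) / [(k+\frac{2}{3}) (k+1)] - poly over poly, x = 4 from leading terms; C = 5 at k = 0.


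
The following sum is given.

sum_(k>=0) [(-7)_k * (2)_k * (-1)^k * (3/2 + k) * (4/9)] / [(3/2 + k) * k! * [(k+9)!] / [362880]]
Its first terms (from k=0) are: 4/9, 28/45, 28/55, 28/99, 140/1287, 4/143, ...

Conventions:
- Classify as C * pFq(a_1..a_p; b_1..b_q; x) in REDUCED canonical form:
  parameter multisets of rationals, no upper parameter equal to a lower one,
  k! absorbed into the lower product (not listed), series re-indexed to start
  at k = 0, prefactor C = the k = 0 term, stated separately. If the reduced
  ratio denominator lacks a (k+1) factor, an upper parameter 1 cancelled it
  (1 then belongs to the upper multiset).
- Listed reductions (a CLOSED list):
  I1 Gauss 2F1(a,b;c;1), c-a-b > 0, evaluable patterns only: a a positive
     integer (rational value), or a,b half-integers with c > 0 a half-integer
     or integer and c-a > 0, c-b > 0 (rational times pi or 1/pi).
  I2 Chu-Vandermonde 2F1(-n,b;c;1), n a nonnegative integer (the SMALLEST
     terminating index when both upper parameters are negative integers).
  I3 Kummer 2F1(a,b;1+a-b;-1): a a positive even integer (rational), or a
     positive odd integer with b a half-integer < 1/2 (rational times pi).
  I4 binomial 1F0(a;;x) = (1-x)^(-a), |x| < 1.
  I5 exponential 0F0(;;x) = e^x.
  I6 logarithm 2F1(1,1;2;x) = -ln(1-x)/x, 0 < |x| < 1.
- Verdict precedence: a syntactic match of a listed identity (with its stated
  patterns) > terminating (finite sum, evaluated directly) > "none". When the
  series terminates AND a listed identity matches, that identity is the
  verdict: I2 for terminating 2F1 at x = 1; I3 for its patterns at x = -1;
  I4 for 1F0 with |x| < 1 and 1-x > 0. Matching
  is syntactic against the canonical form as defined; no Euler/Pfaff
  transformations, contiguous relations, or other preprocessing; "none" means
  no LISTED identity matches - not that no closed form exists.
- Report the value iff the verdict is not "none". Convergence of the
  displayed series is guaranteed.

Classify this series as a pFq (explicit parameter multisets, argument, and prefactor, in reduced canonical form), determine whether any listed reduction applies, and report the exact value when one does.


x = -1 here; the reduced form reads 2F1, upper {-7, 2}, lower {10}, C = 4/9. Verdict: this is Kummer's theorem (I3) (x = -1; c = 10 equals 1+a-b for upper {-7, 2}: listed pattern). Exact value: 2.

Key observation: t_0 = 4/9 here, and the denominator's factorial ratio (C = 4/9, x = -1) is a lower Pochhammer.
Adjacent-term ratio: r(k) = (-1) * (k-7) (k+2) / [(k+10) (k+1)] ; factor over Q: parameters, x = (-1), and C = 4/9.
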